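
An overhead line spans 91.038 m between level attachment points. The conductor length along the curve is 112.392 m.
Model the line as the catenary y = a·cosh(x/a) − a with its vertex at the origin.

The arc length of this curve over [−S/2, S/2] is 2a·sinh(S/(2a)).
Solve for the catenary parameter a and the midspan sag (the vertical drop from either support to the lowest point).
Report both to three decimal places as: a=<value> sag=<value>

seed: a₀ = √(S³/(24(L−S))) = √(91.038³/(24·21.354)) = 38.369737
iter 1: u=1.186326  f(a)=+1.554e+00  f'(a)=-1.278e+00  a ← 38.369737 − (+1.554e+00/-1.278e+00) = 39.585890
iter 2: u=1.149879  f(a)=+7.694e-02  f'(a)=-1.154e+00  a ← 39.585890 − (+7.694e-02/-1.154e+00) = 39.652559
iter 3: u=1.147946  f(a)=+2.104e-04  f'(a)=-1.148e+00  a ← 39.652559 − (+2.104e-04/-1.148e+00) = 39.652742
iter 4: u=1.147941  f(a)=+1.582e-09  f'(a)=-1.148e+00  a ← 39.652742 − (+1.582e-09/-1.148e+00) = 39.652742
iter 5: u=1.147941  f(a)=+1.421e-14  f'(a)=-1.148e+00  a ← 39.652742 − (+1.421e-14/-1.148e+00) = 39.652742
converged: |Δa| < 1e-12 after 5 iterations
sag = a·(cosh(S/(2a)) − 1) = 39.652742·(cosh(1.147941) − 1) = 29.124655
T_max/T_min = cosh(S/(2a)) = 1.734493

a=39.653 sag=29.125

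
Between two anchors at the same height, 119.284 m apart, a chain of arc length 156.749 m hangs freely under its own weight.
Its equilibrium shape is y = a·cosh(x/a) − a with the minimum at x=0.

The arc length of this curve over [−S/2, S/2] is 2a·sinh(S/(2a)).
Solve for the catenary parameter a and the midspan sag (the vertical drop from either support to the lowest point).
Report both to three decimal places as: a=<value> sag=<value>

seed: a₀ = √(S³/(24(L−S))) = √(119.284³/(24·37.465)) = 43.446501
iter 1: u=1.372769  f(a)=+3.693e+00  f'(a)=-2.072e+00  a ← 43.446501 − (+3.693e+00/-2.072e+00) = 45.228441
iter 2: u=1.318684  f(a)=+2.393e-01  f'(a)=-1.812e+00  a ← 45.228441 − (+2.393e-01/-1.812e+00) = 45.360554
iter 3: u=1.314843  f(a)=+1.160e-03  f'(a)=-1.794e+00  a ← 45.360554 − (+1.160e-03/-1.794e+00) = 45.361201
iter 4: u=1.314824  f(a)=+2.751e-08  f'(a)=-1.794e+00  a ← 45.361201 − (+2.751e-08/-1.794e+00) = 45.361201
iter 5: u=1.314824  f(a)=-5.684e-14  f'(a)=-1.794e+00  a ← 45.361201 − (-5.684e-14/-1.794e+00) = 45.361201
converged: |Δa| < 1e-12 after 5 iterations
sag = a·(cosh(S/(2a)) − 1) = 45.361201·(cosh(1.314824) − 1) = 45.193759
T_max/T_min = cosh(S/(2a)) = 1.996309

a=45.361 sag=45.194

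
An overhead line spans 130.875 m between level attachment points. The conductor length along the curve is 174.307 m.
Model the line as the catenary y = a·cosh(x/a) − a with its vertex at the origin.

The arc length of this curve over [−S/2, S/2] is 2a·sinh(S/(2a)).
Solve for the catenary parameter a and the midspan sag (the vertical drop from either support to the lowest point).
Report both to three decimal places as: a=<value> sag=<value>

seed: a₀ = √(S³/(24(L−S))) = √(130.875³/(24·43.432)) = 46.373995
iter 1: u=1.411082  f(a)=+4.535e+00  f'(a)=-2.274e+00  a ← 46.373995 − (+4.535e+00/-2.274e+00) = 48.368512
iter 2: u=1.352895  f(a)=+3.090e-01  f'(a)=-1.973e+00  a ← 48.368512 − (+3.090e-01/-1.973e+00) = 48.525077
iter 3: u=1.348530  f(a)=+1.666e-03  f'(a)=-1.952e+00  a ← 48.525077 − (+1.666e-03/-1.952e+00) = 48.525930
iter 4: u=1.348506  f(a)=+4.903e-08  f'(a)=-1.952e+00  a ← 48.525930 − (+4.903e-08/-1.952e+00) = 48.525930
iter 5: u=1.348506  f(a)=-2.842e-14  f'(a)=-1.952e+00  a ← 48.525930 − (-2.842e-14/-1.952e+00) = 48.525930
converged: |Δa| < 1e-12 after 5 iterations
sag = a·(cosh(S/(2a)) − 1) = 48.525930·(cosh(1.348506) − 1) = 51.226255
T_max/T_min = cosh(S/(2a)) = 2.055647

a=48.526 sag=51.226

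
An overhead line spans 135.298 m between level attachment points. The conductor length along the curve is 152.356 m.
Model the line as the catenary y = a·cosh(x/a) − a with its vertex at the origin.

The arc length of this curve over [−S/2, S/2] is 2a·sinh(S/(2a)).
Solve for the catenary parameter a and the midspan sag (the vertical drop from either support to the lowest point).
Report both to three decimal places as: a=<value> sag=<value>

seed: a₀ = √(S³/(24(L−S))) = √(135.298³/(24·17.058)) = 77.779902
iter 1: u=0.869749  f(a)=+6.569e-01  f'(a)=-4.727e-01  a ← 77.779902 − (+6.569e-01/-4.727e-01) = 79.169610
iter 2: u=0.854482  f(a)=+1.802e-02  f'(a)=-4.471e-01  a ← 79.169610 − (+1.802e-02/-4.471e-01) = 79.209914
iter 3: u=0.854047  f(a)=+1.441e-05  f'(a)=-4.464e-01  a ← 79.209914 − (+1.441e-05/-4.464e-01) = 79.209946
iter 4: u=0.854047  f(a)=+9.265e-12  f'(a)=-4.464e-01  a ← 79.209946 − (+9.265e-12/-4.464e-01) = 79.209946
converged: |Δa| < 1e-12 after 4 iterations
sag = a·(cosh(S/(2a)) − 1) = 79.209946·(cosh(0.854047) − 1) = 30.686838
T_max/T_min = cosh(S/(2a)) = 1.387411

a=79.210 sag=30.687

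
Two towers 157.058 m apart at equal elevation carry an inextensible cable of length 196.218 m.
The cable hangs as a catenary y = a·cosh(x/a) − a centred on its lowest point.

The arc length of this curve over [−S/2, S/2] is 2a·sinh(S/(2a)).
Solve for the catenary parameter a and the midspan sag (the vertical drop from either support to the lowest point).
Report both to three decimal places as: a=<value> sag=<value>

a=66.479 sag=52.032

seed: a₀ = √(S³/(24(L−S))) = √(157.058³/(24·39.160)) = 64.204155
iter 1: u=1.223114  f(a)=+3.036e+00  f'(a)=-1.412e+00  a ← 64.204155 − (+3.036e+00/-1.412e+00) = 66.353523
iter 2: u=1.183494  f(a)=+1.591e-01  f'(a)=-1.268e+00  a ← 66.353523 − (+1.591e-01/-1.268e+00) = 66.479016
iter 3: u=1.181260  f(a)=+4.906e-04  f'(a)=-1.260e+00  a ← 66.479016 − (+4.906e-04/-1.260e+00) = 66.479405
iter 4: u=1.181253  f(a)=+4.695e-09  f'(a)=-1.260e+00  a ← 66.479405 − (+4.695e-09/-1.260e+00) = 66.479405
iter 5: u=1.181253  f(a)=+0.000e+00  f'(a)=-1.260e+00  a ← 66.479405 − (+0.000e+00/-1.260e+00) = 66.479405
converged: |Δa| < 1e-12 after 5 iterations
sag = a·(cosh(S/(2a)) − 1) = 66.479405·(cosh(1.181253) − 1) = 52.031722
T_max/T_min = cosh(S/(2a)) = 1.782674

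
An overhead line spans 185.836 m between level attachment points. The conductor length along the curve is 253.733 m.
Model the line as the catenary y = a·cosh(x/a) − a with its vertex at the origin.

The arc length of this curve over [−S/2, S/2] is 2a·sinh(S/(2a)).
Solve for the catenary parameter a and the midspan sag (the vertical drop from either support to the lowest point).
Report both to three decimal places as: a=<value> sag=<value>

seed: a₀ = √(S³/(24(L−S))) = √(185.836³/(24·67.897)) = 62.757244
iter 1: u=1.480594  f(a)=+7.843e+00  f'(a)=-2.677e+00  a ← 62.757244 − (+7.843e+00/-2.677e+00) = 65.687044
iter 2: u=1.414556  f(a)=+5.826e-01  f'(a)=-2.293e+00  a ← 65.687044 − (+5.826e-01/-2.293e+00) = 65.941184
iter 3: u=1.409104  f(a)=+3.786e-03  f'(a)=-2.263e+00  a ← 65.941184 − (+3.786e-03/-2.263e+00) = 65.942857
iter 4: u=1.409068  f(a)=+1.622e-07  f'(a)=-2.263e+00  a ← 65.942857 − (+1.622e-07/-2.263e+00) = 65.942857
iter 5: u=1.409068  f(a)=-2.842e-14  f'(a)=-2.263e+00  a ← 65.942857 − (-2.842e-14/-2.263e+00) = 65.942857
converged: |Δa| < 1e-12 after 5 iterations
sag = a·(cosh(S/(2a)) − 1) = 65.942857·(cosh(1.409068) − 1) = 77.038153
T_max/T_min = cosh(S/(2a)) = 2.168256

a=65.943 sag=77.038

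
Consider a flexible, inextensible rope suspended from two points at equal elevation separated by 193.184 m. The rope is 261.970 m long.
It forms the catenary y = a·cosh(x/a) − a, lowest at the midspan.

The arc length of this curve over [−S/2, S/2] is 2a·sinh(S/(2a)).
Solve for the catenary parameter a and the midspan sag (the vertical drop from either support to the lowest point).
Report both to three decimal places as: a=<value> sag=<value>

a=69.360 sag=78.856

seed: a₀ = √(S³/(24(L−S))) = √(193.184³/(24·68.786)) = 66.084724
iter 1: u=1.461639  f(a)=+7.733e+00  f'(a)=-2.562e+00  a ← 66.084724 − (+7.733e+00/-2.562e+00) = 69.103198
iter 2: u=1.397793  f(a)=+5.614e-01  f'(a)=-2.202e+00  a ← 69.103198 − (+5.614e-01/-2.202e+00) = 69.358111
iter 3: u=1.392656  f(a)=+3.470e-03  f'(a)=-2.175e+00  a ← 69.358111 − (+3.470e-03/-2.175e+00) = 69.359706
iter 4: u=1.392624  f(a)=+1.344e-07  f'(a)=-2.175e+00  a ← 69.359706 − (+1.344e-07/-2.175e+00) = 69.359706
iter 5: u=1.392624  f(a)=-1.137e-13  f'(a)=-2.175e+00  a ← 69.359706 − (-1.137e-13/-2.175e+00) = 69.359706
converged: |Δa| < 1e-12 after 5 iterations
sag = a·(cosh(S/(2a)) − 1) = 69.359706·(cosh(1.392624) − 1) = 78.855809
T_max/T_min = cosh(S/(2a)) = 2.136911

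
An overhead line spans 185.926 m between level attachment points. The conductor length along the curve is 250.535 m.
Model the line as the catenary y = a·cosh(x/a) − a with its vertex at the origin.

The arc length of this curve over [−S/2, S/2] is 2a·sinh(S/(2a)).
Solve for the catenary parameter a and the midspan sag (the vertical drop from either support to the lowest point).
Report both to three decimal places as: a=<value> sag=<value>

a=67.500 sag=74.796

seed: a₀ = √(S³/(24(L−S))) = √(185.926³/(24·64.609)) = 64.381050
iter 1: u=1.443950  f(a)=+7.080e+00  f'(a)=-2.458e+00  a ← 64.381050 − (+7.080e+00/-2.458e+00) = 67.261376
iter 2: u=1.382116  f(a)=+5.028e-01  f'(a)=-2.120e+00  a ← 67.261376 − (+5.028e-01/-2.120e+00) = 67.498546
iter 3: u=1.377259  f(a)=+2.965e-03  f'(a)=-2.095e+00  a ← 67.498546 − (+2.965e-03/-2.095e+00) = 67.499961
iter 4: u=1.377230  f(a)=+1.045e-07  f'(a)=-2.095e+00  a ← 67.499961 − (+1.045e-07/-2.095e+00) = 67.499961
iter 5: u=1.377230  f(a)=+0.000e+00  f'(a)=-2.095e+00  a ← 67.499961 − (+0.000e+00/-2.095e+00) = 67.499961
converged: |Δa| < 1e-12 after 5 iterations
sag = a·(cosh(S/(2a)) − 1) = 67.499961·(cosh(1.377230) − 1) = 74.796178
T_max/T_min = cosh(S/(2a)) = 2.108092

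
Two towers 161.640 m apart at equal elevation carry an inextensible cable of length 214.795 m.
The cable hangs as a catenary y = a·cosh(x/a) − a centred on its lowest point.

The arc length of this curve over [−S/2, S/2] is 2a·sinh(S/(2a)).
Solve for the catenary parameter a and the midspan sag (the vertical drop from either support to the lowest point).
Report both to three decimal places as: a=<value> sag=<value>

seed: a₀ = √(S³/(24(L−S))) = √(161.640³/(24·53.155)) = 57.536784
iter 1: u=1.404667  f(a)=+5.497e+00  f'(a)=-2.239e+00  a ← 57.536784 − (+5.497e+00/-2.239e+00) = 59.992095
iter 2: u=1.347178  f(a)=+3.715e-01  f'(a)=-1.946e+00  a ← 59.992095 − (+3.715e-01/-1.946e+00) = 60.183016
iter 3: u=1.342904  f(a)=+1.968e-03  f'(a)=-1.925e+00  a ← 60.183016 − (+1.968e-03/-1.925e+00) = 60.184038
iter 4: u=1.342881  f(a)=+5.588e-08  f'(a)=-1.925e+00  a ← 60.184038 − (+5.588e-08/-1.925e+00) = 60.184038
iter 5: u=1.342881  f(a)=+0.000e+00  f'(a)=-1.925e+00  a ← 60.184038 − (+0.000e+00/-1.925e+00) = 60.184038
converged: |Δa| < 1e-12 after 5 iterations
sag = a·(cosh(S/(2a)) − 1) = 60.184038·(cosh(1.342881) − 1) = 62.927056
T_max/T_min = cosh(S/(2a)) = 2.045577

a=60.184 sag=62.927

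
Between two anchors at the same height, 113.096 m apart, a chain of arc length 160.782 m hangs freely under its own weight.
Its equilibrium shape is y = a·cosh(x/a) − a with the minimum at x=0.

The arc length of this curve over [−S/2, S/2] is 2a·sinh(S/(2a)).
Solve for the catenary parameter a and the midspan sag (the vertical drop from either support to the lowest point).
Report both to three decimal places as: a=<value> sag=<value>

seed: a₀ = √(S³/(24(L−S))) = √(113.096³/(24·47.686)) = 35.552472
iter 1: u=1.590550  f(a)=+6.408e+00  f'(a)=-3.425e+00  a ← 35.552472 − (+6.408e+00/-3.425e+00) = 37.423243
iter 2: u=1.511040  f(a)=+5.406e-01  f'(a)=-2.870e+00  a ← 37.423243 − (+5.406e-01/-2.870e+00) = 37.611600
iter 3: u=1.503472  f(a)=+4.629e-03  f'(a)=-2.821e+00  a ← 37.611600 − (+4.629e-03/-2.821e+00) = 37.613241
iter 4: u=1.503407  f(a)=+3.459e-07  f'(a)=-2.820e+00  a ← 37.613241 − (+3.459e-07/-2.820e+00) = 37.613242
iter 5: u=1.503407  f(a)=+2.842e-14  f'(a)=-2.820e+00  a ← 37.613242 − (+2.842e-14/-2.820e+00) = 37.613242
converged: |Δa| < 1e-12 after 5 iterations
sag = a·(cosh(S/(2a)) − 1) = 37.613242·(cosh(1.503407) − 1) = 51.141864
T_max/T_min = cosh(S/(2a)) = 2.359677

a=37.613 sag=51.142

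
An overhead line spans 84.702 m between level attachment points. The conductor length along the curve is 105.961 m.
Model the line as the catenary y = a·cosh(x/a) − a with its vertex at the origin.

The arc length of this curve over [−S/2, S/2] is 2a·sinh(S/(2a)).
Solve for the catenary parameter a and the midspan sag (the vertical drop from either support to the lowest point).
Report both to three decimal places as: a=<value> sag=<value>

seed: a₀ = √(S³/(24(L−S))) = √(84.702³/(24·21.259)) = 34.511470
iter 1: u=1.227157  f(a)=+1.659e+00  f'(a)=-1.428e+00  a ← 34.511470 − (+1.659e+00/-1.428e+00) = 35.673636
iter 2: u=1.187179  f(a)=+8.750e-02  f'(a)=-1.281e+00  a ← 35.673636 − (+8.750e-02/-1.281e+00) = 35.741953
iter 3: u=1.184910  f(a)=+2.733e-04  f'(a)=-1.273e+00  a ← 35.741953 − (+2.733e-04/-1.273e+00) = 35.742168
iter 4: u=1.184903  f(a)=+2.685e-09  f'(a)=-1.273e+00  a ← 35.742168 − (+2.685e-09/-1.273e+00) = 35.742168
iter 5: u=1.184903  f(a)=+2.842e-14  f'(a)=-1.273e+00  a ← 35.742168 − (+2.842e-14/-1.273e+00) = 35.742168
converged: |Δa| < 1e-12 after 5 iterations
sag = a·(cosh(S/(2a)) − 1) = 35.742168·(cosh(1.184903) − 1) = 28.167424
T_max/T_min = cosh(S/(2a)) = 1.788073

a=35.742 sag=28.167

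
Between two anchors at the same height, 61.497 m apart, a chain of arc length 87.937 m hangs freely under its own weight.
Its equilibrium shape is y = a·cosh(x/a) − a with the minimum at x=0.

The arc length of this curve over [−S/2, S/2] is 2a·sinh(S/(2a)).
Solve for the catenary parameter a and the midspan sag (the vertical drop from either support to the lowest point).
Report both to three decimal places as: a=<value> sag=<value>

a=20.274 sag=28.143

seed: a₀ = √(S³/(24(L−S))) = √(61.497³/(24·26.440)) = 19.144523
iter 1: u=1.606125  f(a)=+3.627e+00  f'(a)=-3.544e+00  a ← 19.144523 − (+3.627e+00/-3.544e+00) = 20.168190
iter 2: u=1.524604  f(a)=+3.113e-01  f'(a)=-2.959e+00  a ← 20.168190 − (+3.113e-01/-2.959e+00) = 20.273370
iter 3: u=1.516694  f(a)=+2.767e-03  f'(a)=-2.907e+00  a ← 20.273370 − (+2.767e-03/-2.907e+00) = 20.274322
iter 4: u=1.516623  f(a)=+2.230e-07  f'(a)=-2.906e+00  a ← 20.274322 − (+2.230e-07/-2.906e+00) = 20.274322
iter 5: u=1.516623  f(a)=-2.842e-14  f'(a)=-2.906e+00  a ← 20.274322 − (-2.842e-14/-2.906e+00) = 20.274322
converged: |Δa| < 1e-12 after 5 iterations
sag = a·(cosh(S/(2a)) − 1) = 20.274322·(cosh(1.516623) − 1) = 28.143414
T_max/T_min = cosh(S/(2a)) = 2.388131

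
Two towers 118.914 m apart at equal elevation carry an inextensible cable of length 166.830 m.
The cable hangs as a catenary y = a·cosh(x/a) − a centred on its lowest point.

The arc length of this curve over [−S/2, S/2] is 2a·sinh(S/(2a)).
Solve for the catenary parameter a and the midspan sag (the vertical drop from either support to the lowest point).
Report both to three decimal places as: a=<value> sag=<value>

a=40.364 sag=52.304

seed: a₀ = √(S³/(24(L−S))) = √(118.914³/(24·47.916)) = 38.238741
iter 1: u=1.554889  f(a)=+6.137e+00  f'(a)=-3.167e+00  a ← 38.238741 − (+6.137e+00/-3.167e+00) = 40.176718
iter 2: u=1.479887  f(a)=+4.974e-01  f'(a)=-2.672e+00  a ← 40.176718 − (+4.974e-01/-2.672e+00) = 40.362845
iter 3: u=1.473063  f(a)=+3.904e-03  f'(a)=-2.631e+00  a ← 40.362845 − (+3.904e-03/-2.631e+00) = 40.364329
iter 4: u=1.473009  f(a)=+2.447e-07  f'(a)=-2.630e+00  a ← 40.364329 − (+2.447e-07/-2.630e+00) = 40.364329
iter 5: u=1.473009  f(a)=+0.000e+00  f'(a)=-2.630e+00  a ← 40.364329 − (+0.000e+00/-2.630e+00) = 40.364329
converged: |Δa| < 1e-12 after 5 iterations
sag = a·(cosh(S/(2a)) − 1) = 40.364329·(cosh(1.473009) − 1) = 52.303580
T_max/T_min = cosh(S/(2a)) = 2.295787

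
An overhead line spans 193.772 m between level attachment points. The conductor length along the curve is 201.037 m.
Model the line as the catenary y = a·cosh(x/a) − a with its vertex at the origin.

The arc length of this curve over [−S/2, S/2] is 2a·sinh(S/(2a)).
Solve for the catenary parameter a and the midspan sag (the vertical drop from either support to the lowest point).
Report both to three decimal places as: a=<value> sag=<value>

a=205.413 sag=23.276

seed: a₀ = √(S³/(24(L−S))) = √(193.772³/(24·7.265)) = 204.274004
iter 1: u=0.474294  f(a)=+8.215e-02  f'(a)=-7.274e-02  a ← 204.274004 − (+8.215e-02/-7.274e-02) = 205.403378
iter 2: u=0.471686  f(a)=+6.863e-04  f'(a)=-7.153e-02  a ← 205.403378 − (+6.863e-04/-7.153e-02) = 205.412972
iter 3: u=0.471664  f(a)=+4.879e-08  f'(a)=-7.152e-02  a ← 205.412972 − (+4.879e-08/-7.152e-02) = 205.412973
iter 4: u=0.471664  f(a)=+0.000e+00  f'(a)=-7.152e-02  a ← 205.412973 − (+0.000e+00/-7.152e-02) = 205.412973
converged: |Δa| < 1e-12 after 4 iterations
sag = a·(cosh(S/(2a)) − 1) = 205.412973·(cosh(0.471664) − 1) = 23.275589
T_max/T_min = cosh(S/(2a)) = 1.113311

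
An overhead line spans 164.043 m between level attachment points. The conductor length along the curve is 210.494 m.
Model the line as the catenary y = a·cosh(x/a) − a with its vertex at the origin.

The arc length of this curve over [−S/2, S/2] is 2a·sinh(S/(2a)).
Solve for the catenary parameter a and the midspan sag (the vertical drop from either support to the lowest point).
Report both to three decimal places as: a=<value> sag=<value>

a=65.442 sag=58.492

seed: a₀ = √(S³/(24(L−S))) = √(164.043³/(24·46.451)) = 62.926474
iter 1: u=1.303450  f(a)=+4.109e+00  f'(a)=-1.743e+00  a ← 62.926474 − (+4.109e+00/-1.743e+00) = 65.284283
iter 2: u=1.256374  f(a)=+2.423e-01  f'(a)=-1.543e+00  a ← 65.284283 − (+2.423e-01/-1.543e+00) = 65.441297
iter 3: u=1.253360  f(a)=+9.586e-04  f'(a)=-1.531e+00  a ← 65.441297 − (+9.586e-04/-1.531e+00) = 65.441923
iter 4: u=1.253348  f(a)=+1.514e-08  f'(a)=-1.531e+00  a ← 65.441923 − (+1.514e-08/-1.531e+00) = 65.441923
iter 5: u=1.253348  f(a)=+2.842e-14  f'(a)=-1.531e+00  a ← 65.441923 − (+2.842e-14/-1.531e+00) = 65.441923
converged: |Δa| < 1e-12 after 5 iterations
sag = a·(cosh(S/(2a)) − 1) = 65.441923·(cosh(1.253348) − 1) = 58.491835
T_max/T_min = cosh(S/(2a)) = 1.893798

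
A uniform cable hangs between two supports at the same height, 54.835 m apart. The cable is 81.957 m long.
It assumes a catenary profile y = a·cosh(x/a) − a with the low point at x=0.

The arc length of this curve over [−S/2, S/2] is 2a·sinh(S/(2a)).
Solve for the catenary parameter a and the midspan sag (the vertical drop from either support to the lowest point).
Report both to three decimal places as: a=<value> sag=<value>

a=16.983 sag=27.375

seed: a₀ = √(S³/(24(L−S))) = √(54.835³/(24·27.122)) = 15.915500
iter 1: u=1.722692  f(a)=+4.321e+00  f'(a)=-4.533e+00  a ← 15.915500 − (+4.321e+00/-4.533e+00) = 16.868701
iter 2: u=1.625347  f(a)=+4.186e-01  f'(a)=-3.694e+00  a ← 16.868701 − (+4.186e-01/-3.694e+00) = 16.982033
iter 3: u=1.614500  f(a)=+4.860e-03  f'(a)=-3.608e+00  a ← 16.982033 − (+4.860e-03/-3.608e+00) = 16.983380
iter 4: u=1.614372  f(a)=+6.718e-07  f'(a)=-3.607e+00  a ← 16.983380 − (+6.718e-07/-3.607e+00) = 16.983380
iter 5: u=1.614372  f(a)=+2.842e-14  f'(a)=-3.607e+00  a ← 16.983380 − (+2.842e-14/-3.607e+00) = 16.983380
converged: |Δa| < 1e-12 after 5 iterations
sag = a·(cosh(S/(2a)) − 1) = 16.983380·(cosh(1.614372) − 1) = 27.375076
T_max/T_min = cosh(S/(2a)) = 2.611874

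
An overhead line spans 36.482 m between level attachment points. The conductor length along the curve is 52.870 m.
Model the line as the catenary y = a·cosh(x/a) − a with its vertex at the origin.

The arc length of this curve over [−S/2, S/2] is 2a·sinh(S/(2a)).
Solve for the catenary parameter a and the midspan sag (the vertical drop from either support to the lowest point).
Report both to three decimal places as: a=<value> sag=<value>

a=11.794 sag=17.153

seed: a₀ = √(S³/(24(L−S))) = √(36.482³/(24·16.388)) = 11.110903
iter 1: u=1.641721  f(a)=+2.356e+00  f'(a)=-3.825e+00  a ← 11.110903 − (+2.356e+00/-3.825e+00) = 11.726688
iter 2: u=1.555512  f(a)=+2.100e-01  f'(a)=-3.171e+00  a ← 11.726688 − (+2.100e-01/-3.171e+00) = 11.792915
iter 3: u=1.546776  f(a)=+2.030e-03  f'(a)=-3.110e+00  a ← 11.792915 − (+2.030e-03/-3.110e+00) = 11.793567
iter 4: u=1.546691  f(a)=+1.938e-07  f'(a)=-3.110e+00  a ← 11.793567 − (+1.938e-07/-3.110e+00) = 11.793568
iter 5: u=1.546691  f(a)=+2.132e-14  f'(a)=-3.110e+00  a ← 11.793568 − (+2.132e-14/-3.110e+00) = 11.793568
converged: |Δa| < 1e-12 after 5 iterations
sag = a·(cosh(S/(2a)) − 1) = 11.793568·(cosh(1.546691) − 1) = 17.152891
T_max/T_min = cosh(S/(2a)) = 2.454428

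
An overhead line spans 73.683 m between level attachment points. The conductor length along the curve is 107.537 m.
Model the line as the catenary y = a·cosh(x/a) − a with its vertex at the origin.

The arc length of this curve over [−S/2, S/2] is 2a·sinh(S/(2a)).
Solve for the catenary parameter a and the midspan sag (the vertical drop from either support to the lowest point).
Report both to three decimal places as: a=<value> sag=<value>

a=23.581 sag=35.131

seed: a₀ = √(S³/(24(L−S))) = √(73.683³/(24·33.854)) = 22.189133
iter 1: u=1.660340  f(a)=+4.985e+00  f'(a)=-3.980e+00  a ← 22.189133 − (+4.985e+00/-3.980e+00) = 23.441621
iter 2: u=1.571628  f(a)=+4.532e-01  f'(a)=-3.286e+00  a ← 23.441621 − (+4.532e-01/-3.286e+00) = 23.579526
iter 3: u=1.562436  f(a)=+4.573e-03  f'(a)=-3.220e+00  a ← 23.579526 − (+4.573e-03/-3.220e+00) = 23.580946
iter 4: u=1.562342  f(a)=+4.762e-07  f'(a)=-3.220e+00  a ← 23.580946 − (+4.762e-07/-3.220e+00) = 23.580946
iter 5: u=1.562342  f(a)=+1.421e-14  f'(a)=-3.220e+00  a ← 23.580946 − (+1.421e-14/-3.220e+00) = 23.580946
converged: |Δa| < 1e-12 after 5 iterations
sag = a·(cosh(S/(2a)) − 1) = 23.580946·(cosh(1.562342) − 1) = 35.131170
T_max/T_min = cosh(S/(2a)) = 2.489812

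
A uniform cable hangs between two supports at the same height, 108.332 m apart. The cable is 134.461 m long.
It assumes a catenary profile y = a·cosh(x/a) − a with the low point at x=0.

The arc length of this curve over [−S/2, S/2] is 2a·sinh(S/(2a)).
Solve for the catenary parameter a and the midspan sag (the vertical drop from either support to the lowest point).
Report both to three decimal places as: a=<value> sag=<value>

seed: a₀ = √(S³/(24(L−S))) = √(108.332³/(24·26.129)) = 45.026493
iter 1: u=1.202981  f(a)=+1.957e+00  f'(a)=-1.337e+00  a ← 45.026493 − (+1.957e+00/-1.337e+00) = 46.489779
iter 2: u=1.165116  f(a)=+9.945e-02  f'(a)=-1.205e+00  a ← 46.489779 − (+9.945e-02/-1.205e+00) = 46.572335
iter 3: u=1.163051  f(a)=+2.873e-04  f'(a)=-1.198e+00  a ← 46.572335 − (+2.873e-04/-1.198e+00) = 46.572575
iter 4: u=1.163045  f(a)=+2.412e-09  f'(a)=-1.198e+00  a ← 46.572575 − (+2.412e-09/-1.198e+00) = 46.572575
iter 5: u=1.163045  f(a)=+0.000e+00  f'(a)=-1.198e+00  a ← 46.572575 − (+0.000e+00/-1.198e+00) = 46.572575
converged: |Δa| < 1e-12 after 5 iterations
sag = a·(cosh(S/(2a)) − 1) = 46.572575·(cosh(1.163045) − 1) = 35.213395
T_max/T_min = cosh(S/(2a)) = 1.756097

a=46.573 sag=35.213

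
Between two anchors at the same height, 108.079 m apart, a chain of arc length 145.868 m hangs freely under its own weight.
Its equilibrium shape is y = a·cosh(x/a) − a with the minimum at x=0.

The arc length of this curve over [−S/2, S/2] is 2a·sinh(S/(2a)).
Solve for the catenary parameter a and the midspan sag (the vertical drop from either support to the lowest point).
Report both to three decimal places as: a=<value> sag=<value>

a=39.128 sag=43.639

seed: a₀ = √(S³/(24(L−S))) = √(108.079³/(24·37.789)) = 37.309863
iter 1: u=1.448397  f(a)=+4.168e+00  f'(a)=-2.484e+00  a ← 37.309863 − (+4.168e+00/-2.484e+00) = 38.987834
iter 2: u=1.386061  f(a)=+2.976e-01  f'(a)=-2.141e+00  a ← 38.987834 − (+2.976e-01/-2.141e+00) = 39.126886
iter 3: u=1.381135  f(a)=+1.776e-03  f'(a)=-2.115e+00  a ← 39.126886 − (+1.776e-03/-2.115e+00) = 39.127726
iter 4: u=1.381105  f(a)=+6.410e-08  f'(a)=-2.115e+00  a ← 39.127726 − (+6.410e-08/-2.115e+00) = 39.127726
iter 5: u=1.381105  f(a)=+2.842e-14  f'(a)=-2.115e+00  a ← 39.127726 − (+2.842e-14/-2.115e+00) = 39.127726
converged: |Δa| < 1e-12 after 5 iterations
sag = a·(cosh(S/(2a)) − 1) = 39.127726·(cosh(1.381105) − 1) = 43.639099
T_max/T_min = cosh(S/(2a)) = 2.115299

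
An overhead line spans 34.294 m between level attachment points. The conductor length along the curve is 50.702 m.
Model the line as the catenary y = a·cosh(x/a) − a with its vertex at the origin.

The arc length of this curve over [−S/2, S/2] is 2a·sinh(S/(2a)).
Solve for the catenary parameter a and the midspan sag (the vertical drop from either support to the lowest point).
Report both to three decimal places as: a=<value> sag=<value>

a=10.779 sag=16.768

seed: a₀ = √(S³/(24(L−S))) = √(34.294³/(24·16.408)) = 10.120309
iter 1: u=1.694316  f(a)=+2.523e+00  f'(a)=-4.274e+00  a ← 10.120309 − (+2.523e+00/-4.274e+00) = 10.710533
iter 2: u=1.600947  f(a)=+2.375e-01  f'(a)=-3.504e+00  a ← 10.710533 − (+2.375e-01/-3.504e+00) = 10.778322
iter 3: u=1.590878  f(a)=+2.589e-03  f'(a)=-3.428e+00  a ← 10.778322 − (+2.589e-03/-3.428e+00) = 10.779077
iter 4: u=1.590767  f(a)=+3.150e-07  f'(a)=-3.427e+00  a ← 10.779077 − (+3.150e-07/-3.427e+00) = 10.779077
iter 5: u=1.590767  f(a)=+1.421e-14  f'(a)=-3.427e+00  a ← 10.779077 − (+1.421e-14/-3.427e+00) = 10.779077
converged: |Δa| < 1e-12 after 5 iterations
sag = a·(cosh(S/(2a)) − 1) = 10.779077·(cosh(1.590767) − 1) = 16.768367
T_max/T_min = cosh(S/(2a)) = 2.555640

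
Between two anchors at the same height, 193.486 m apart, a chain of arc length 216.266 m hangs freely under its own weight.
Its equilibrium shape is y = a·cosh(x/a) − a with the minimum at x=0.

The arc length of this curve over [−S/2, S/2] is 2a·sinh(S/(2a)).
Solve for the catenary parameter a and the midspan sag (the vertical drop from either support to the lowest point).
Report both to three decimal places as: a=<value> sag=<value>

a=117.084 sag=42.294

seed: a₀ = √(S³/(24(L−S))) = √(193.486³/(24·22.780)) = 115.104377
iter 1: u=0.840481  f(a)=+8.183e-01  f'(a)=-4.245e-01  a ← 115.104377 − (+8.183e-01/-4.245e-01) = 117.032019
iter 2: u=0.826637  f(a)=+2.101e-02  f'(a)=-4.029e-01  a ← 117.032019 − (+2.101e-02/-4.029e-01) = 117.084155
iter 3: u=0.826269  f(a)=+1.466e-05  f'(a)=-4.024e-01  a ← 117.084155 − (+1.466e-05/-4.024e-01) = 117.084192
iter 4: u=0.826269  f(a)=+7.134e-12  f'(a)=-4.024e-01  a ← 117.084192 − (+7.134e-12/-4.024e-01) = 117.084192
converged: |Δa| < 1e-12 after 4 iterations
sag = a·(cosh(S/(2a)) − 1) = 117.084192·(cosh(0.826269) − 1) = 42.294143
T_max/T_min = cosh(S/(2a)) = 1.361228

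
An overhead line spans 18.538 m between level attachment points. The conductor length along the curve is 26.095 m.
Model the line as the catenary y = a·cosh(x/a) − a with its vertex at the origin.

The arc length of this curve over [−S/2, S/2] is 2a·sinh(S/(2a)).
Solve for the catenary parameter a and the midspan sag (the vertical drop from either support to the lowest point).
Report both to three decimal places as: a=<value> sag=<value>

seed: a₀ = √(S³/(24(L−S))) = √(18.538³/(24·7.557)) = 5.926714
iter 1: u=1.563936  f(a)=+9.799e-01  f'(a)=-3.231e+00  a ← 5.926714 − (+9.799e-01/-3.231e+00) = 6.229994
iter 2: u=1.487802  f(a)=+8.024e-02  f'(a)=-2.722e+00  a ← 6.229994 − (+8.024e-02/-2.722e+00) = 6.259476
iter 3: u=1.480795  f(a)=+6.440e-04  f'(a)=-2.678e+00  a ← 6.259476 − (+6.440e-04/-2.678e+00) = 6.259716
iter 4: u=1.480738  f(a)=+4.223e-08  f'(a)=-2.678e+00  a ← 6.259716 − (+4.223e-08/-2.678e+00) = 6.259716
iter 5: u=1.480738  f(a)=+7.105e-15  f'(a)=-2.678e+00  a ← 6.259716 − (+7.105e-15/-2.678e+00) = 6.259716
converged: |Δa| < 1e-12 after 5 iterations
sag = a·(cosh(S/(2a)) − 1) = 6.259716·(cosh(1.480738) − 1) = 8.211680
T_max/T_min = cosh(S/(2a)) = 2.311829

a=6.260 sag=8.212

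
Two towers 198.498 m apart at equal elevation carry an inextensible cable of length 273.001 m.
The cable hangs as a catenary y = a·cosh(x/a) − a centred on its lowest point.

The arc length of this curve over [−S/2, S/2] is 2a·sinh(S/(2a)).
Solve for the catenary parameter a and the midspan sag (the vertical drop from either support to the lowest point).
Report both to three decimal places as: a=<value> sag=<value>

a=69.579 sag=83.632

seed: a₀ = √(S³/(24(L−S))) = √(198.498³/(24·74.503)) = 66.136575
iter 1: u=1.500667  f(a)=+8.853e+00  f'(a)=-2.803e+00  a ← 66.136575 − (+8.853e+00/-2.803e+00) = 69.295129
iter 2: u=1.432265  f(a)=+6.737e-01  f'(a)=-2.391e+00  a ← 69.295129 − (+6.737e-01/-2.391e+00) = 69.576890
iter 3: u=1.426465  f(a)=+4.612e-03  f'(a)=-2.359e+00  a ← 69.576890 − (+4.612e-03/-2.359e+00) = 69.578846
iter 4: u=1.426425  f(a)=+2.194e-07  f'(a)=-2.358e+00  a ← 69.578846 − (+2.194e-07/-2.358e+00) = 69.578846
iter 5: u=1.426425  f(a)=+0.000e+00  f'(a)=-2.358e+00  a ← 69.578846 − (+0.000e+00/-2.358e+00) = 69.578846
converged: |Δa| < 1e-12 after 5 iterations
sag = a·(cosh(S/(2a)) − 1) = 69.578846·(cosh(1.426425) − 1) = 83.632127
T_max/T_min = cosh(S/(2a)) = 2.201976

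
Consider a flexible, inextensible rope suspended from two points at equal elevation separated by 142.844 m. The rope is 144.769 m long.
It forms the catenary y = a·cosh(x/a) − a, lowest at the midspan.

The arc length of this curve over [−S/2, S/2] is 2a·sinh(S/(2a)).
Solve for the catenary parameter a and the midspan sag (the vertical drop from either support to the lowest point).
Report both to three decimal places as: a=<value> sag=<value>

seed: a₀ = √(S³/(24(L−S))) = √(142.844³/(24·1.925)) = 251.172459
iter 1: u=0.284354  f(a)=+7.798e-03  f'(a)=-1.545e-02  a ← 251.172459 − (+7.798e-03/-1.545e-02) = 251.677074
iter 2: u=0.283784  f(a)=+2.356e-05  f'(a)=-1.536e-02  a ← 251.677074 − (+2.356e-05/-1.536e-02) = 251.678608
iter 3: u=0.283783  f(a)=+2.166e-10  f'(a)=-1.536e-02  a ← 251.678608 − (+2.166e-10/-1.536e-02) = 251.678608
iter 4: u=0.283783  f(a)=+0.000e+00  f'(a)=-1.536e-02  a ← 251.678608 − (+0.000e+00/-1.536e-02) = 251.678608
converged: |Δa| < 1e-12 after 4 iterations
sag = a·(cosh(S/(2a)) − 1) = 251.678608·(cosh(0.283783) − 1) = 10.202353
T_max/T_min = cosh(S/(2a)) = 1.040537

a=251.679 sag=10.202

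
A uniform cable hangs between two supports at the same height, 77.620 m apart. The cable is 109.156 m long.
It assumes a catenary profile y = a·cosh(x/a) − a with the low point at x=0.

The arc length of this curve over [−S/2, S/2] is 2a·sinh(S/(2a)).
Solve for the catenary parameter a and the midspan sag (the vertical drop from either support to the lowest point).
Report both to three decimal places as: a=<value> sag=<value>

a=26.249 sag=34.313

seed: a₀ = √(S³/(24(L−S))) = √(77.620³/(24·31.536)) = 24.857161
iter 1: u=1.561321  f(a)=+4.075e+00  f'(a)=-3.212e+00  a ← 24.857161 − (+4.075e+00/-3.212e+00) = 26.125617
iter 2: u=1.485515  f(a)=+3.327e-01  f'(a)=-2.707e+00  a ← 26.125617 − (+3.327e-01/-2.707e+00) = 26.248493
iter 3: u=1.478561  f(a)=+2.653e-03  f'(a)=-2.664e+00  a ← 26.248493 − (+2.653e-03/-2.664e+00) = 26.249489
iter 4: u=1.478505  f(a)=+1.717e-07  f'(a)=-2.664e+00  a ← 26.249489 − (+1.717e-07/-2.664e+00) = 26.249489
iter 5: u=1.478505  f(a)=-1.421e-14  f'(a)=-2.664e+00  a ← 26.249489 − (-1.421e-14/-2.664e+00) = 26.249489
converged: |Δa| < 1e-12 after 5 iterations
sag = a·(cosh(S/(2a)) − 1) = 26.249489·(cosh(1.478505) − 1) = 34.312824
T_max/T_min = cosh(S/(2a)) = 2.307181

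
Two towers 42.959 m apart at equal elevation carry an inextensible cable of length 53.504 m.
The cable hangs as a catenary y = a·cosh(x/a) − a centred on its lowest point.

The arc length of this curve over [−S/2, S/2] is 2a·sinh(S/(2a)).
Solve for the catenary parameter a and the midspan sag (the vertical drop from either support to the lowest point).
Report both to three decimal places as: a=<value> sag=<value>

seed: a₀ = √(S³/(24(L−S))) = √(42.959³/(24·10.545)) = 17.699147
iter 1: u=1.213590  f(a)=+8.043e-01  f'(a)=-1.377e+00  a ← 17.699147 − (+8.043e-01/-1.377e+00) = 18.283447
iter 2: u=1.174806  f(a)=+4.155e-02  f'(a)=-1.238e+00  a ← 18.283447 − (+4.155e-02/-1.238e+00) = 18.317016
iter 3: u=1.172653  f(a)=+1.242e-04  f'(a)=-1.230e+00  a ← 18.317016 − (+1.242e-04/-1.230e+00) = 18.317117
iter 4: u=1.172646  f(a)=+1.118e-09  f'(a)=-1.230e+00  a ← 18.317117 − (+1.118e-09/-1.230e+00) = 18.317117
iter 5: u=1.172646  f(a)=+7.105e-15  f'(a)=-1.230e+00  a ← 18.317117 − (+7.105e-15/-1.230e+00) = 18.317117
converged: |Δa| < 1e-12 after 5 iterations
sag = a·(cosh(S/(2a)) − 1) = 18.317117·(cosh(1.172646) − 1) = 14.104886
T_max/T_min = cosh(S/(2a)) = 1.770039

a=18.317 sag=14.105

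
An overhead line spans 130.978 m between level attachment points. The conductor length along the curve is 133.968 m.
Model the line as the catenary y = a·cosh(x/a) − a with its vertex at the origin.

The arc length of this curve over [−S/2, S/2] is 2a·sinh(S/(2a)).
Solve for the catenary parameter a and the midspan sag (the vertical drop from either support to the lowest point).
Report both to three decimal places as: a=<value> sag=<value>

a=177.555 sag=12.215

seed: a₀ = √(S³/(24(L−S))) = √(130.978³/(24·2.990)) = 176.952343
iter 1: u=0.370094  f(a)=+2.054e-02  f'(a)=-3.426e-02  a ← 176.952343 − (+2.054e-02/-3.426e-02) = 177.551996
iter 2: u=0.368844  f(a)=+1.049e-04  f'(a)=-3.391e-02  a ← 177.551996 − (+1.049e-04/-3.391e-02) = 177.555089
iter 3: u=0.368838  f(a)=+2.766e-09  f'(a)=-3.391e-02  a ← 177.555089 − (+2.766e-09/-3.391e-02) = 177.555089
iter 4: u=0.368838  f(a)=+2.842e-14  f'(a)=-3.391e-02  a ← 177.555089 − (+2.842e-14/-3.391e-02) = 177.555089
converged: |Δa| < 1e-12 after 4 iterations
sag = a·(cosh(S/(2a)) − 1) = 177.555089·(cosh(0.368838) − 1) = 12.214945
T_max/T_min = cosh(S/(2a)) = 1.068795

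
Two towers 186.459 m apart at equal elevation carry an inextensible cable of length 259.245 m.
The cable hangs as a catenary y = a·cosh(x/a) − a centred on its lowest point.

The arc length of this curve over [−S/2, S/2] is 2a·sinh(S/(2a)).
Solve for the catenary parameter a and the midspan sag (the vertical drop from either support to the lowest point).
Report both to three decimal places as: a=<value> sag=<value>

seed: a₀ = √(S³/(24(L−S))) = √(186.459³/(24·72.786)) = 60.917978
iter 1: u=1.530410  f(a)=+9.015e+00  f'(a)=-2.998e+00  a ← 60.917978 − (+9.015e+00/-2.998e+00) = 63.924729
iter 2: u=1.458426  f(a)=+7.104e-01  f'(a)=-2.543e+00  a ← 63.924729 − (+7.104e-01/-2.543e+00) = 64.204123
iter 3: u=1.452080  f(a)=+5.246e-03  f'(a)=-2.505e+00  a ← 64.204123 − (+5.246e-03/-2.505e+00) = 64.206217
iter 4: u=1.452032  f(a)=+2.907e-07  f'(a)=-2.505e+00  a ← 64.206217 − (+2.907e-07/-2.505e+00) = 64.206218
iter 5: u=1.452032  f(a)=+5.684e-14  f'(a)=-2.505e+00  a ← 64.206218 − (+5.684e-14/-2.505e+00) = 64.206218
converged: |Δa| < 1e-12 after 5 iterations
sag = a·(cosh(S/(2a)) − 1) = 64.206218·(cosh(1.452032) − 1) = 80.446577
T_max/T_min = cosh(S/(2a)) = 2.252941

a=64.206 sag=80.447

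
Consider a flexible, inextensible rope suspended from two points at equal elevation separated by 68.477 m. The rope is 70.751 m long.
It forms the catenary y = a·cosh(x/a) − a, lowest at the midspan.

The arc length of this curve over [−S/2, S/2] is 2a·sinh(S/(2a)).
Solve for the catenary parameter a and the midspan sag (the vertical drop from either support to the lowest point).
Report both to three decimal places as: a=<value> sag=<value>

a=77.083 sag=7.730

seed: a₀ = √(S³/(24(L−S))) = √(68.477³/(24·2.274)) = 76.703686
iter 1: u=0.446374  f(a)=+2.276e-02  f'(a)=-6.048e-02  a ← 76.703686 − (+2.276e-02/-6.048e-02) = 77.080031
iter 2: u=0.444194  f(a)=+1.686e-04  f'(a)=-5.959e-02  a ← 77.080031 − (+1.686e-04/-5.959e-02) = 77.082861
iter 3: u=0.444178  f(a)=+9.406e-09  f'(a)=-5.958e-02  a ← 77.082861 − (+9.406e-09/-5.958e-02) = 77.082861
iter 4: u=0.444178  f(a)=+0.000e+00  f'(a)=-5.958e-02  a ← 77.082861 − (+0.000e+00/-5.958e-02) = 77.082861
converged: |Δa| < 1e-12 after 4 iterations
sag = a·(cosh(S/(2a)) − 1) = 77.082861·(cosh(0.444178) − 1) = 7.729835
T_max/T_min = cosh(S/(2a)) = 1.100280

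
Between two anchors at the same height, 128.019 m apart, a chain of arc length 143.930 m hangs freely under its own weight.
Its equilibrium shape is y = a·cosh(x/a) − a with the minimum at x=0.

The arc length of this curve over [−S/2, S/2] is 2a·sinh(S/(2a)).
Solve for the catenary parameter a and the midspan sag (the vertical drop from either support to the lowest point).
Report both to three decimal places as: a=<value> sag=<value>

seed: a₀ = √(S³/(24(L−S))) = √(128.019³/(24·15.911)) = 74.123734
iter 1: u=0.863549  f(a)=+6.039e-01  f'(a)=-4.622e-01  a ← 74.123734 − (+6.039e-01/-4.622e-01) = 75.430342
iter 2: u=0.848591  f(a)=+1.634e-02  f'(a)=-4.375e-01  a ← 75.430342 − (+1.634e-02/-4.375e-01) = 75.467687
iter 3: u=0.848171  f(a)=+1.270e-05  f'(a)=-4.368e-01  a ← 75.467687 − (+1.270e-05/-4.368e-01) = 75.467716
iter 4: u=0.848171  f(a)=+7.702e-12  f'(a)=-4.368e-01  a ← 75.467716 − (+7.702e-12/-4.368e-01) = 75.467716
converged: |Δa| < 1e-12 after 4 iterations
sag = a·(cosh(S/(2a)) − 1) = 75.467716·(cosh(0.848171) − 1) = 28.812375
T_max/T_min = cosh(S/(2a)) = 1.381784

a=75.468 sag=28.812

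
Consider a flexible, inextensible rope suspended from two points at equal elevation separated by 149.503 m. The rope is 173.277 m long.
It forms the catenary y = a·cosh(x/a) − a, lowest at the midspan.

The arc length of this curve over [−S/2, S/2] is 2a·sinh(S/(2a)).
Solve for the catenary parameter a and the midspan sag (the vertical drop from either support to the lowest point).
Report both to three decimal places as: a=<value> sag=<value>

seed: a₀ = √(S³/(24(L−S))) = √(149.503³/(24·23.774)) = 76.527603
iter 1: u=0.976791  f(a)=+1.160e+00  f'(a)=-6.827e-01  a ← 76.527603 − (+1.160e+00/-6.827e-01) = 78.227250
iter 2: u=0.955569  f(a)=+3.978e-02  f'(a)=-6.366e-01  a ← 78.227250 − (+3.978e-02/-6.366e-01) = 78.289741
iter 3: u=0.954806  f(a)=+5.044e-05  f'(a)=-6.350e-01  a ← 78.289741 − (+5.044e-05/-6.350e-01) = 78.289820
iter 4: u=0.954805  f(a)=+8.129e-11  f'(a)=-6.350e-01  a ← 78.289820 − (+8.129e-11/-6.350e-01) = 78.289820
iter 5: u=0.954805  f(a)=+0.000e+00  f'(a)=-6.350e-01  a ← 78.289820 − (+0.000e+00/-6.350e-01) = 78.289820
converged: |Δa| < 1e-12 after 5 iterations
sag = a·(cosh(S/(2a)) − 1) = 78.289820·(cosh(0.954805) − 1) = 38.481433
T_max/T_min = cosh(S/(2a)) = 1.491525

a=78.290 sag=38.481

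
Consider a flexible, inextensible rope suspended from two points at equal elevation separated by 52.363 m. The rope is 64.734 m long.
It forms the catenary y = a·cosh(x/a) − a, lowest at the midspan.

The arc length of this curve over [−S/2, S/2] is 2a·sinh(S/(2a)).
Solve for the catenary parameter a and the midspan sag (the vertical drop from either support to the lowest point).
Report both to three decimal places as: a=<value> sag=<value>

a=22.731 sag=16.821

seed: a₀ = √(S³/(24(L−S))) = √(52.363³/(24·12.371)) = 21.990179
iter 1: u=1.190600  f(a)=+9.070e-01  f'(a)=-1.293e+00  a ← 21.990179 − (+9.070e-01/-1.293e+00) = 22.691687
iter 2: u=1.153793  f(a)=+4.521e-02  f'(a)=-1.167e+00  a ← 22.691687 − (+4.521e-02/-1.167e+00) = 22.730430
iter 3: u=1.151826  f(a)=+1.254e-04  f'(a)=-1.160e+00  a ← 22.730430 − (+1.254e-04/-1.160e+00) = 22.730538
iter 4: u=1.151821  f(a)=+9.701e-10  f'(a)=-1.160e+00  a ← 22.730538 − (+9.701e-10/-1.160e+00) = 22.730538
iter 5: u=1.151821  f(a)=+1.421e-14  f'(a)=-1.160e+00  a ← 22.730538 − (+1.421e-14/-1.160e+00) = 22.730538
converged: |Δa| < 1e-12 after 5 iterations
sag = a·(cosh(S/(2a)) − 1) = 22.730538·(cosh(1.151821) − 1) = 16.820695
T_max/T_min = cosh(S/(2a)) = 1.740004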